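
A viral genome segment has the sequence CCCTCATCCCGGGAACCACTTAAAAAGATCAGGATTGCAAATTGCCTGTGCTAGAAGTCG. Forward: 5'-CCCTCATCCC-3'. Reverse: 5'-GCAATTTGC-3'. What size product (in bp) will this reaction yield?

45 bp

The forward primer matches the template at positions 1–10.
Taking the reverse complement of GCAATTTGC gives GCAAATTGC, found at positions 37–45 on the template; the primer anneals here to the top strand with its 3' end pointing upstream.
The product runs from position 1 to position 45, so its length is 45 − 1 + 1 = 45 bp.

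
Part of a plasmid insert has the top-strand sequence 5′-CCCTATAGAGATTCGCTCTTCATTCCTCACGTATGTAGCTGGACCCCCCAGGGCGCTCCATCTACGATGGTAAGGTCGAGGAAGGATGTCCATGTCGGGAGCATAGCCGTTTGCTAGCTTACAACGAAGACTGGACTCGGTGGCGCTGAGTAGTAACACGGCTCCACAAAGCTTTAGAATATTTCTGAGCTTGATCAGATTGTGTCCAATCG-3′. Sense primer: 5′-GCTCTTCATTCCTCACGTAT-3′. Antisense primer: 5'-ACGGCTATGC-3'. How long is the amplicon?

96 bp

The forward primer matches the template at positions 15–34.
Reverse complement of the reverse primer: GCATAGCCGT. This occurs on the top strand at positions 101–110.
Amplicon spans positions 15–110: 96 bp.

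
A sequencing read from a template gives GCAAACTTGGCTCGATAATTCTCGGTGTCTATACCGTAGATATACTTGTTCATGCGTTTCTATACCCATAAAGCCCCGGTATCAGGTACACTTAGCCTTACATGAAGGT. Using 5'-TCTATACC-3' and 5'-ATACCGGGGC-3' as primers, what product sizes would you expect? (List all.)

The forward primer TCTATACC matches the top strand at positions 28–35, 59–66.
The reverse primer's reverse complement is GCCCCGGTAT, matching at positions 73–82.
Each forward site pairs with the reverse site to give a product ending at position 82: sizes 55, 24 bp.

55 bp, 24 bp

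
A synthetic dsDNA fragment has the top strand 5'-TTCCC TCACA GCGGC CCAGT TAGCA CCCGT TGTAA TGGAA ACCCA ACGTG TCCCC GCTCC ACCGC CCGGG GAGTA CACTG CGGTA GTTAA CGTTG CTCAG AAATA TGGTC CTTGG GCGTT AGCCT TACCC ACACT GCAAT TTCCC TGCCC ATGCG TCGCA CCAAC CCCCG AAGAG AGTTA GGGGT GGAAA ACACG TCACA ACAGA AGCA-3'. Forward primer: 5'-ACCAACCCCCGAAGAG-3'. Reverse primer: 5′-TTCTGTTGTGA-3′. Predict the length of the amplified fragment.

47 bp

Forward primer ACCAACCCCCGAAGAG is found on the top strand at positions 160–175.
Reverse complement of the reverse primer: TCACAACAGAA. This occurs on the top strand at positions 196–206.
The product runs from position 160 to position 206, so its length is 206 − 160 + 1 = 47 bp.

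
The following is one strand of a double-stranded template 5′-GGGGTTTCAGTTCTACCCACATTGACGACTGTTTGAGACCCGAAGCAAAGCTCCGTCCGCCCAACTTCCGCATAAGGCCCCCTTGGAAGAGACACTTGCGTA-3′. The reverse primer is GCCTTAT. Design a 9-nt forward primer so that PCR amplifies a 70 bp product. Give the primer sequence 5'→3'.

5'-AGTTCTACC-3'

The reverse primer's reverse complement ATAAGGC matches the template at positions 72–78, so the product ends at position 78.
A 70 bp product then starts at position 78 − 70 + 1 = 9.
The forward primer is identical to the top strand there: AGTTCTACC.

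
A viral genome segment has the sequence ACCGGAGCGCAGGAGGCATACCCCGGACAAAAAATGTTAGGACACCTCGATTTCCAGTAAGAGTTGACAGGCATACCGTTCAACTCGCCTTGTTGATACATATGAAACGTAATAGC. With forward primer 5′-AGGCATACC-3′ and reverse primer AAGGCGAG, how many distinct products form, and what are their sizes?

The forward primer AGGCATACC matches the top strand at positions 14–22, 69–77.
The reverse primer's reverse complement is CTCGCCTT, matching at positions 84–91.
Each forward site pairs with the reverse site to give a product ending at position 91: sizes 78, 23 bp.

Two products: 78 bp, 23 bp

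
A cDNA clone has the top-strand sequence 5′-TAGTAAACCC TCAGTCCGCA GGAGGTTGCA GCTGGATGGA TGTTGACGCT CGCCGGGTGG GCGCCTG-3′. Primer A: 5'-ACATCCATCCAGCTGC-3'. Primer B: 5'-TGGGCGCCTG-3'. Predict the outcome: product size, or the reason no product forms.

No product — the primers' 3' ends point away from each other.

Primer A (ACATCCATCCAGCTGC) has reverse complement GCAGCTGGATGGATGT, which matches the top strand at positions 28–43; primer A anneals to the top strand there with its 3' end pointing upstream toward position 28.
Primer B (TGGGCGCCTG) matches the top strand directly at positions 58–67; it anneals to the bottom strand with its 3' end pointing downstream toward position 67.
The 3' ends diverge (primer A extends toward position 1, primer B toward position 67), so the primers never converge on a shared product.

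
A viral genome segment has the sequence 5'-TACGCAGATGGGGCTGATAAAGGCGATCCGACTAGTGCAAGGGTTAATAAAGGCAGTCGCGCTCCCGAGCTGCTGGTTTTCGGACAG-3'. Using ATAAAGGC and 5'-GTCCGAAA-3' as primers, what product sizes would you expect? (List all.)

69 bp, 39 bp

The forward primer ATAAAGGC matches the top strand at positions 17–24, 47–54.
The reverse primer's reverse complement is TTTCGGAC, matching at positions 78–85.
Each forward site pairs with the reverse site to give a product ending at position 85: sizes 69, 39 bp.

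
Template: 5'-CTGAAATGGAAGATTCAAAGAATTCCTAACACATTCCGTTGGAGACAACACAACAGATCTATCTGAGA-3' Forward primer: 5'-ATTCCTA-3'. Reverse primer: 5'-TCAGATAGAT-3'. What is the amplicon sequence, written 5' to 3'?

5'-ATTCCTAACACATTCCGTTGGAGACAACACAACAGATCTATCTGA-3'

Forward primer ATTCCTA is found on the top strand at positions 22–28.
The reverse primer's reverse complement is ATCTATCTGA, which matches the template at positions 57–66.
The product is the template from position 22 through 66 (45 bp).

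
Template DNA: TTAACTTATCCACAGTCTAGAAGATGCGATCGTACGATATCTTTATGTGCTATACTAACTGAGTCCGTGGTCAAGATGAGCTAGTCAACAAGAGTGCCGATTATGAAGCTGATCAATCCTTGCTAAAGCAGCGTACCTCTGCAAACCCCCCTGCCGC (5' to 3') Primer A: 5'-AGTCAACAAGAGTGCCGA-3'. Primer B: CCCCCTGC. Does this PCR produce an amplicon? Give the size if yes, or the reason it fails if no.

Primer A (AGTCAACAAGAGTGCCGA) matches the top strand at positions 83–100 (3' end points downstream).
Primer B (CCCCCTGC) also matches the top strand directly, at positions 147–154 — its reverse complement GCAGGGGG is not present.
Both primers anneal to the bottom strand with 3' ends pointing the same way, so neither can prime synthesis back toward the other.

No product — both primers anneal to the same strand and extend in the same direction.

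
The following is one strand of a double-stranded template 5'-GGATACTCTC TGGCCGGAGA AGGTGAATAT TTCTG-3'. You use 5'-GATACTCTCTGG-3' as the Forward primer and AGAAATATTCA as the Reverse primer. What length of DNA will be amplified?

33 bp

Forward primer GATACTCTCTGG is found on the top strand at positions 2–13.
The reverse primer's reverse complement is TGAATATTTCT, which matches the template at positions 24–34.
The product runs from position 2 to position 34, so its length is 34 − 2 + 1 = 33 bp.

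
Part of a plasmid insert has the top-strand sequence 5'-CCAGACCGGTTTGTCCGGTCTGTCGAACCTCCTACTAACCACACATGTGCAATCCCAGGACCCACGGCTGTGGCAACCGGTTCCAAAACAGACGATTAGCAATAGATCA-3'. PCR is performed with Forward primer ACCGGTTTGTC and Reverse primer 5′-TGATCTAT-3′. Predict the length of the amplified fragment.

105 bp

Scanning the template, ACCGGTTTGTC occurs at positions 5–15; this primer anneals to the bottom strand there with its 3' end pointing downstream.
Taking the reverse complement of TGATCTAT gives ATAGATCA, found at positions 102–109 on the template; the primer anneals here to the top strand with its 3' end pointing upstream.
Product length = (reverse-primer end) − (forward-primer start) + 1 = 109 − 5 + 1 = 105 bp.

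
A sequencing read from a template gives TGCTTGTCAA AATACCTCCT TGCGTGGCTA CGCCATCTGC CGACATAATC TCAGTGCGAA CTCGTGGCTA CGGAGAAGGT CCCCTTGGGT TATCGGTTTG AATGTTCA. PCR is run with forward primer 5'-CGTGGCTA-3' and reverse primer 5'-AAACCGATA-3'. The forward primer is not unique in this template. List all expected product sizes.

77 bp, 37 bp

The forward primer CGTGGCTA matches the top strand at positions 23–30, 63–70.
The reverse primer's reverse complement is TATCGGTTT, matching at positions 91–99.
Each forward site pairs with the reverse site to give a product ending at position 99: sizes 77, 37 bp.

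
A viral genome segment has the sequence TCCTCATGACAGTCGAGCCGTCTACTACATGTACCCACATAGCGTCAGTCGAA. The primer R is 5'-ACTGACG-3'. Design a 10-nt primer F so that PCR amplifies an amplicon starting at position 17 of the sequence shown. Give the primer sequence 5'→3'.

The reverse primer's reverse complement CGTCAGT matches the template at positions 43–49; the product starts at position 17.
The forward primer is identical to the top strand over positions 17–26: GCCGTCTACT.

5'-GCCGTCTACT-3'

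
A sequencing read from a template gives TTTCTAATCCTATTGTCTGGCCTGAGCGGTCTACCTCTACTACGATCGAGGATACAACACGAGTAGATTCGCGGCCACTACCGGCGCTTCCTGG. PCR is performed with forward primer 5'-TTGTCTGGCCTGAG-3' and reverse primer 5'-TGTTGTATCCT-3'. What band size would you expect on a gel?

The forward primer matches the template at positions 13–26.
Reverse complement of the reverse primer: AGGATACAACA. This occurs on the top strand at positions 49–59.
The product runs from position 13 to position 59, so its length is 59 − 13 + 1 = 47 bp.

47 bp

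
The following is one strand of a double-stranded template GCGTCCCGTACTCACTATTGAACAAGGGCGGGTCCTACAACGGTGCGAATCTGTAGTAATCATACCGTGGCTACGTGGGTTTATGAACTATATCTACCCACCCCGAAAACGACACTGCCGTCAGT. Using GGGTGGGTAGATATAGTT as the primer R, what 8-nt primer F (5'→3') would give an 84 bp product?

5'-GAACAAGG-3'

The reverse primer's reverse complement AACTATATCTACCCACCC matches the template at positions 86–103, so the product ends at position 103.
An 84 bp product then starts at position 103 − 84 + 1 = 20.
The forward primer is identical to the top strand there: GAACAAGG.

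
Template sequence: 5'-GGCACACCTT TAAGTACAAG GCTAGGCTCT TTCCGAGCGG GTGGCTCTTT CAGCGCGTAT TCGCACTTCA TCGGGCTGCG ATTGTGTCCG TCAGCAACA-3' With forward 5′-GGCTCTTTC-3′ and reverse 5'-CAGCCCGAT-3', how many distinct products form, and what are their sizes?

The forward primer GGCTCTTTC matches the top strand at positions 25–33, 43–51.
The reverse primer's reverse complement is ATCGGGCTG, matching at positions 70–78.
Each forward site pairs with the reverse site to give a product ending at position 78: sizes 54, 36 bp.

Two products: 54 bp, 36 bp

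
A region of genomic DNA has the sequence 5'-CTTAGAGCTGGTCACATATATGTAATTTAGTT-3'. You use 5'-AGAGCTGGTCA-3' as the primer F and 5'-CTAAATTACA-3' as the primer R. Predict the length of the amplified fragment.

27 bp

Scanning the template, AGAGCTGGTCA occurs at positions 4–14; this primer anneals to the bottom strand there with its 3' end pointing downstream.
Taking the reverse complement of CTAAATTACA gives TGTAATTTAG, found at positions 21–30 on the template; the primer anneals here to the top strand with its 3' end pointing upstream.
The product runs from position 4 to position 30, so its length is 30 − 4 + 1 = 27 bp.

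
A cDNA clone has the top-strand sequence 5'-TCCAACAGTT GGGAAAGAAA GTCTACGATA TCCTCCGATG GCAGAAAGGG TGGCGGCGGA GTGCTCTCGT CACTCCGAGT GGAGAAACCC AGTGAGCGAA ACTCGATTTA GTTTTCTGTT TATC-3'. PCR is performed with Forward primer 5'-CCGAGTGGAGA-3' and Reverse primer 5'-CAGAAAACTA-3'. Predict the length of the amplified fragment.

44 bp

Scanning the template, CCGAGTGGAGA occurs at positions 75–85; this primer anneals to the bottom strand there with its 3' end pointing downstream.
Reverse complement of the reverse primer: TAGTTTTCTG. This occurs on the top strand at positions 109–118.
Amplicon spans positions 75–118: 44 bp.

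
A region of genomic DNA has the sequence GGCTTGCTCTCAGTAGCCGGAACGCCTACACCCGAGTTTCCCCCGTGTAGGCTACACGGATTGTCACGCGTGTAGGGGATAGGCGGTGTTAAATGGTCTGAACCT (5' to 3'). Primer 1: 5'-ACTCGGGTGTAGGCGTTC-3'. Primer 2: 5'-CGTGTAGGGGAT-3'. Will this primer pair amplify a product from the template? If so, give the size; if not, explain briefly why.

No product — the primers' 3' ends point away from each other.

Primer 1 (ACTCGGGTGTAGGCGTTC) has reverse complement GAACGCCTACACCCGAGT, which matches the top strand at positions 20–37; primer 1 anneals to the top strand there with its 3' end pointing upstream toward position 20.
Primer 2 (CGTGTAGGGGAT) matches the top strand directly at positions 69–80; it anneals to the bottom strand with its 3' end pointing downstream toward position 80.
The 3' ends diverge (primer 1 extends toward position 1, primer 2 toward position 105), so the primers never converge on a shared product.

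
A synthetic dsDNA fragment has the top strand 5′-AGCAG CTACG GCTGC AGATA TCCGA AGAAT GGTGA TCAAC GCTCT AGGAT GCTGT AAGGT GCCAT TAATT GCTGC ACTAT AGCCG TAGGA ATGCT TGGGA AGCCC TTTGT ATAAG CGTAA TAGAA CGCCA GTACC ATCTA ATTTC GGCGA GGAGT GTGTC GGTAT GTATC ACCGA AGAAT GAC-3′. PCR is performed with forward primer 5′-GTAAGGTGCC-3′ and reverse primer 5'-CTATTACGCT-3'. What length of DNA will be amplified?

Scanning the template, GTAAGGTGCC occurs at positions 54–63; this primer anneals to the bottom strand there with its 3' end pointing downstream.
The reverse primer's reverse complement is AGCGTAATAG, which matches the template at positions 114–123.
Amplicon spans positions 54–123: 70 bp.

70 bp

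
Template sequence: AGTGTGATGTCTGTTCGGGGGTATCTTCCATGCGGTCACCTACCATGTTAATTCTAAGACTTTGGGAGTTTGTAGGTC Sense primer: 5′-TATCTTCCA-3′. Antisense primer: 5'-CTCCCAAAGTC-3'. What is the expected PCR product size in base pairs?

47 bp

Forward primer TATCTTCCA is found on the top strand at positions 22–30.
Taking the reverse complement of CTCCCAAAGTC gives GACTTTGGGAG, found at positions 58–68 on the template; the primer anneals here to the top strand with its 3' end pointing upstream.
Product length = (reverse-primer end) − (forward-primer start) + 1 = 68 − 22 + 1 = 47 bp.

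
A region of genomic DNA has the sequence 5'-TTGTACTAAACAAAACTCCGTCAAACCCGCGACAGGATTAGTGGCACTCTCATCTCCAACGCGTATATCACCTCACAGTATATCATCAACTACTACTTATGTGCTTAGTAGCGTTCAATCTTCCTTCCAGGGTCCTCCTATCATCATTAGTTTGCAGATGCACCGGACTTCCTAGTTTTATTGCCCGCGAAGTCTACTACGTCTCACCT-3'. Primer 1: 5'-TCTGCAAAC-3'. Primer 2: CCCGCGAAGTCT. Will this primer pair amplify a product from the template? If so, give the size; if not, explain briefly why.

No product — the primers' 3' ends point away from each other.

Primer 1 (TCTGCAAAC) has reverse complement GTTTGCAGA, which matches the top strand at positions 150–158; primer 1 anneals to the top strand there with its 3' end pointing upstream toward position 150.
Primer 2 (CCCGCGAAGTCT) matches the top strand directly at positions 184–195; it anneals to the bottom strand with its 3' end pointing downstream toward position 195.
The 3' ends diverge (primer 1 extends toward position 1, primer 2 toward position 209), so the primers never converge on a shared product.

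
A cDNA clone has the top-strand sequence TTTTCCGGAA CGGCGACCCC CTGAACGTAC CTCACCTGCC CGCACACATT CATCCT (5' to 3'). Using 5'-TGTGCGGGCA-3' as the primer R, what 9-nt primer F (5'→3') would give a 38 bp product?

5'-AACGGCGAC-3'

The reverse primer's reverse complement TGCCCGCACA matches the template at positions 37–46, so the product ends at position 46.
A 38 bp product then starts at position 46 − 38 + 1 = 9.
The forward primer is identical to the top strand there: AACGGCGAC.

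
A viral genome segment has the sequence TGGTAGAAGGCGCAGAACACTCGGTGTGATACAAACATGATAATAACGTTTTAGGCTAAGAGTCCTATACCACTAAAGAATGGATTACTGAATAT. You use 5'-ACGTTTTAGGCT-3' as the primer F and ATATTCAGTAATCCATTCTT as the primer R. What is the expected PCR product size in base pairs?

Forward primer ACGTTTTAGGCT is found on the top strand at positions 46–57.
Reverse complement of the reverse primer: AAGAATGGATTACTGAATAT. This occurs on the top strand at positions 76–95.
Amplicon spans positions 46–95: 50 bp.

50 bp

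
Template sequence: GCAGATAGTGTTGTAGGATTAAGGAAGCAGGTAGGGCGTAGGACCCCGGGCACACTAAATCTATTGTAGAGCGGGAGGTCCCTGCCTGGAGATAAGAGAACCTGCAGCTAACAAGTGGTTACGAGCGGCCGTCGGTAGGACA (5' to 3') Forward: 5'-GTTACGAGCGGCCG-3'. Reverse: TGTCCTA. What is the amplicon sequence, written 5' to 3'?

5'-GTTACGAGCGGCCGTCGGTAGGACA-3'

The forward primer matches the template at positions 118–131.
The reverse primer's reverse complement is TAGGACA, which matches the template at positions 136–142.
The product is the template from position 118 through 142 (25 bp).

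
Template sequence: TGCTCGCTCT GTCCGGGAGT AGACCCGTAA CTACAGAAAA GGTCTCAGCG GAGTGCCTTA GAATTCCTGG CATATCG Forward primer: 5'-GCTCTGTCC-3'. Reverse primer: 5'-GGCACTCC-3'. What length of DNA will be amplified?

Forward primer GCTCTGTCC is found on the top strand at positions 6–14.
Taking the reverse complement of GGCACTCC gives GGAGTGCC, found at positions 50–57 on the template; the primer anneals here to the top strand with its 3' end pointing upstream.
Product length = (reverse-primer end) − (forward-primer start) + 1 = 57 − 6 + 1 = 52 bp.

52 bp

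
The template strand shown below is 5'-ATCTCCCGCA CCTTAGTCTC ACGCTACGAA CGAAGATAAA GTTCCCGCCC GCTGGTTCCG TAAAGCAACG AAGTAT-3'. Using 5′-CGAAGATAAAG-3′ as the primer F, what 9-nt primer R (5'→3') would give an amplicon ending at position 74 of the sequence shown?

The forward primer binds at positions 31–41; the product's 3' end on the top strand is position 74.
The reverse primer anneals to the top strand over positions 66–74, i.e. to CAACGAAGT.
Its sequence written 5'→3' is the reverse complement: ACTTCGTTG.

5'-ACTTCGTTG-3'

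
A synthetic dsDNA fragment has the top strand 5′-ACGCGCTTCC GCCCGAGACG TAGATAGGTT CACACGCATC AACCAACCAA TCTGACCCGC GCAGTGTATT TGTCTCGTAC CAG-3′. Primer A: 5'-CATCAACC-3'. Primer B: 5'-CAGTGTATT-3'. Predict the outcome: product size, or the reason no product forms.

Primer A (CATCAACC) matches the top strand at positions 37–44 (3' end points downstream).
Primer B (CAGTGTATT) also matches the top strand directly, at positions 62–70 — its reverse complement AATACACTG is not present.
Both primers anneal to the bottom strand with 3' ends pointing the same way, so neither can prime synthesis back toward the other.

No product — both primers anneal to the same strand and extend in the same direction.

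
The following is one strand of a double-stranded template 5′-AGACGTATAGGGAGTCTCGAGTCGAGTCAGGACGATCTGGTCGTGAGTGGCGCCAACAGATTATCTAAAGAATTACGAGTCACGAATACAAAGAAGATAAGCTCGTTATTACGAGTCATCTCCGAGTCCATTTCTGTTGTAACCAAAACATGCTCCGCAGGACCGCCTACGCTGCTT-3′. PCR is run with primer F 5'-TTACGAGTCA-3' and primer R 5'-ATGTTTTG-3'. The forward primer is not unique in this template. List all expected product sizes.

The forward primer TTACGAGTCA matches the top strand at positions 73–82, 109–118.
The reverse primer's reverse complement is CAAAACAT, matching at positions 144–151.
Each forward site pairs with the reverse site to give a product ending at position 151: sizes 79, 43 bp.

79 bp, 43 bp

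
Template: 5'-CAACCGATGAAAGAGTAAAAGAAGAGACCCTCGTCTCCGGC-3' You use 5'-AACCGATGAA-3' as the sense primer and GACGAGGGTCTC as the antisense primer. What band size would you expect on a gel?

34 bp

Forward primer AACCGATGAA is found on the top strand at positions 2–11.
Reverse complement of the reverse primer: GAGACCCTCGTC. This occurs on the top strand at positions 24–35.
Amplicon spans positions 2–35: 34 bp.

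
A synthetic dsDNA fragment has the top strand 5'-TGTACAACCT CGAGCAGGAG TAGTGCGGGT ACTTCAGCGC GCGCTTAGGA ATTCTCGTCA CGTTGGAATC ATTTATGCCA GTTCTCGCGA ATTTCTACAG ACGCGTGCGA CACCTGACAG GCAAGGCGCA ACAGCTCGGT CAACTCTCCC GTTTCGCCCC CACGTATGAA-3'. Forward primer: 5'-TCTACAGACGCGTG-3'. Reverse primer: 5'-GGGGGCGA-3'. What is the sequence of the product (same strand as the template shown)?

5'-TCTACAGACGCGTGCGACACCTGACAGGCAAGGCGCAACAGCTCGGTCAACTCTCCCGTTTCGCCCCC-3'

Forward primer TCTACAGACGCGTG is found on the top strand at positions 94–107.
Taking the reverse complement of GGGGGCGA gives TCGCCCCC, found at positions 154–161 on the template; the primer anneals here to the top strand with its 3' end pointing upstream.
The product is the template from position 94 through 161 (68 bp).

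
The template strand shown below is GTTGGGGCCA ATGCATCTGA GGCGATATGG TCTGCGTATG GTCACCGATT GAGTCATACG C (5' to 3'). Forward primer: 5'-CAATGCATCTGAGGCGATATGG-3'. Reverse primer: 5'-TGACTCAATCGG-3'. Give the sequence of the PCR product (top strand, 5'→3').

5'-CAATGCATCTGAGGCGATATGGTCTGCGTATGGTCACCGATTGAGTCA-3'

Forward primer CAATGCATCTGAGGCGATATGG is found on the top strand at positions 9–30.
Reverse complement of the reverse primer: CCGATTGAGTCA. This occurs on the top strand at positions 45–56.
The product is the template from position 9 through 56 (48 bp).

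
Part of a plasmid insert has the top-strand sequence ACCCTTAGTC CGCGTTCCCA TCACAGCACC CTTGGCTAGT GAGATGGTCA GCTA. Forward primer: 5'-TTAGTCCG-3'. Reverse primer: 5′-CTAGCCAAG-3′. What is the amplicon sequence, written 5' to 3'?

5'-TTAGTCCGCGTTCCCATCACAGCACCCTTGGCTAG-3'

Scanning the template, TTAGTCCG occurs at positions 5–12; this primer anneals to the bottom strand there with its 3' end pointing downstream.
The reverse primer's reverse complement is CTTGGCTAG, which matches the template at positions 31–39.
The product is the template from position 5 through 39 (35 bp).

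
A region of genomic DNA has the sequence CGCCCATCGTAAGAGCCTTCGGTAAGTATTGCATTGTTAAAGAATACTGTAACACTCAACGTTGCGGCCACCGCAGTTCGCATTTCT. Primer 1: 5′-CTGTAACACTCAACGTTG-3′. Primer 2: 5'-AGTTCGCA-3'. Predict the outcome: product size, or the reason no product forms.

No product — both primers anneal to the same strand and extend in the same direction.

Primer 1 (CTGTAACACTCAACGTTG) matches the top strand at positions 47–64 (3' end points downstream).
Primer 2 (AGTTCGCA) also matches the top strand directly, at positions 75–82 — its reverse complement TGCGAACT is not present.
Both primers anneal to the bottom strand with 3' ends pointing the same way, so neither can prime synthesis back toward the other.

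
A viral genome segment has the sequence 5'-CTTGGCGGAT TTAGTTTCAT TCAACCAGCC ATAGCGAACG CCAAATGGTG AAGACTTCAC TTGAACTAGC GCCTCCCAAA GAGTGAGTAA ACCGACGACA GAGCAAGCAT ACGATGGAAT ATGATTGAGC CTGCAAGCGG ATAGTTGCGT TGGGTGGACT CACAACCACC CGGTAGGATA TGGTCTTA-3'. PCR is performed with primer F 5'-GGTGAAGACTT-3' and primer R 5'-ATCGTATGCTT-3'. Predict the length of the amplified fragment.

The forward primer matches the template at positions 47–57.
The reverse primer's reverse complement is AAGCATACGAT, which matches the template at positions 105–115.
The product runs from position 47 to position 115, so its length is 115 − 47 + 1 = 69 bp.

69 bp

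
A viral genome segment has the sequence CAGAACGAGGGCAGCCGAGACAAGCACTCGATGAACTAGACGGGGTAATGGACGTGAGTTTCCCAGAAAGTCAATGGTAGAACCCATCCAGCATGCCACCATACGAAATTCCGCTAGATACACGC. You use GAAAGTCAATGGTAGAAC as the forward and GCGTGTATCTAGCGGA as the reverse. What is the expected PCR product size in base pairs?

Forward primer GAAAGTCAATGGTAGAAC is found on the top strand at positions 66–83.
The reverse primer's reverse complement is TCCGCTAGATACACGC, which matches the template at positions 110–125.
Product length = (reverse-primer end) − (forward-primer start) + 1 = 125 − 66 + 1 = 60 bp.

60 bp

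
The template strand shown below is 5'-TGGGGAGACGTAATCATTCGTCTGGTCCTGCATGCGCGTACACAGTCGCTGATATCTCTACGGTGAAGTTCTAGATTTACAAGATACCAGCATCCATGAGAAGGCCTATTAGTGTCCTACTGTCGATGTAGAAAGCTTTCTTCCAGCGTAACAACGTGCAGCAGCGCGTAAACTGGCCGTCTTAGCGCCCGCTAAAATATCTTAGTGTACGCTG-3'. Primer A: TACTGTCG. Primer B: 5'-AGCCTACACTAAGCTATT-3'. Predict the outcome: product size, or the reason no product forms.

Primer B (AGCCTACACTAAGCTATT) does not match the top strand, and its reverse complement AATAGCTTAGTGTAGGCT does not match either.
With no annealing site for primer B, no amplification occurs.

No product — primer B has no binding site in the template.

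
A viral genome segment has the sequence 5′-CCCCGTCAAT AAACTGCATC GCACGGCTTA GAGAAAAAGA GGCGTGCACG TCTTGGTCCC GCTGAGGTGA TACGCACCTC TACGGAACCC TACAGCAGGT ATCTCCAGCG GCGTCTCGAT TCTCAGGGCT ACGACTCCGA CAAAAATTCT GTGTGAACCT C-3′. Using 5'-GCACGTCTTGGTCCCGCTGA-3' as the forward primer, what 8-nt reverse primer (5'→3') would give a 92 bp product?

5'-GAGTCGTA-3'

The forward primer binds at positions 46–65, so a 92 bp product ends at position 46 + 92 − 1 = 137.
The reverse primer anneals to the top strand over positions 130–137, i.e. to TACGACTC.
Its sequence written 5'→3' is the reverse complement: GAGTCGTA.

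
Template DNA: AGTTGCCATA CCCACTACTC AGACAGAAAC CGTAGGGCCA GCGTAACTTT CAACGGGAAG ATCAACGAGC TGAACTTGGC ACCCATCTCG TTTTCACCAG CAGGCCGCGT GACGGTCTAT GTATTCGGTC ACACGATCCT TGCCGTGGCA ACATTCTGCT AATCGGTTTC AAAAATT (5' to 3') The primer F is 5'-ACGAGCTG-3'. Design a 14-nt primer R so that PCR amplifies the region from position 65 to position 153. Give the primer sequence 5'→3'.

The product's 3' end on the top strand is position 153.
The reverse primer anneals to the top strand over positions 140–153, i.e. to TTGCCGTGGCAACA.
Its sequence written 5'→3' is the reverse complement: TGTTGCCACGGCAA.

5'-TGTTGCCACGGCAA-3'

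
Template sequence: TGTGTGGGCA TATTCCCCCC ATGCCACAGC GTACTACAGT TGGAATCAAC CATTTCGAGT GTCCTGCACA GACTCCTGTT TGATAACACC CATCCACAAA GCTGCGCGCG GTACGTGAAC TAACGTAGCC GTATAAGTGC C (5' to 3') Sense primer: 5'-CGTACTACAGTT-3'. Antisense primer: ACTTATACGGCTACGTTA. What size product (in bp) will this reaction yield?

109 bp

The forward primer matches the template at positions 30–41.
The reverse primer's reverse complement is TAACGTAGCCGTATAAGT, which matches the template at positions 121–138.
The product runs from position 30 to position 138, so its length is 138 − 30 + 1 = 109 bp.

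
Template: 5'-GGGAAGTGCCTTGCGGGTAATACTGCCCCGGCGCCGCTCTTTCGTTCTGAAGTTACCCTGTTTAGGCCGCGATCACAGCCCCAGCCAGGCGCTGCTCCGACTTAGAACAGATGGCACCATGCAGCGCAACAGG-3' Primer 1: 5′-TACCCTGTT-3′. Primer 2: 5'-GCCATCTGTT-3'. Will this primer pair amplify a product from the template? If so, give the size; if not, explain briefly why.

Primer 1 (TACCCTGTT) matches the top strand at positions 54–62; it acts as a forward primer.
Primer 2's reverse complement is AACAGATGGC, matching the top strand at positions 106–115; it acts as a reverse primer.
The 3' ends face each other across positions 54–115, giving a 62 bp product.

Yes — a 62 bp product.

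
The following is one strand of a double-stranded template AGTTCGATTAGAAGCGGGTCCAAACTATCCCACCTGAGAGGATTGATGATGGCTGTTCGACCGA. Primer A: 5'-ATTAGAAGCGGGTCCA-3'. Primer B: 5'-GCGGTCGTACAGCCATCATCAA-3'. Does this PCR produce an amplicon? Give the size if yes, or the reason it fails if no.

No product — primer B has no binding site in the template.

Primer B (GCGGTCGTACAGCCATCATCAA) does not match the top strand, and its reverse complement TTGATGATGGCTGTACGACCGC does not match either.
With no annealing site for primer B, no amplification occurs.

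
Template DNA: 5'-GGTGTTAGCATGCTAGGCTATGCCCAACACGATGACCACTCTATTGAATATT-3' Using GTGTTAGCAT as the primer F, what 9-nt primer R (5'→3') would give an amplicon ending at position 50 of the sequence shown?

The forward primer binds at positions 2–11; the product's 3' end on the top strand is position 50.
The reverse primer anneals to the top strand over positions 42–50, i.e. to TATTGAATA.
Its sequence written 5'→3' is the reverse complement: TATTCAATA.

5'-TATTCAATA-3'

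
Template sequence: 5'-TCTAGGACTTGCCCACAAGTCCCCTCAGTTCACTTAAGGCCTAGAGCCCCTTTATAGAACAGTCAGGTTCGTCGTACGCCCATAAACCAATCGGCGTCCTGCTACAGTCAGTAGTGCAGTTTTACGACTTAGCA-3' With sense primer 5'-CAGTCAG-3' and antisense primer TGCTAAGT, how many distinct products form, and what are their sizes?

The forward primer CAGTCAG matches the top strand at positions 60–66, 105–111.
The reverse primer's reverse complement is ACTTAGCA, matching at positions 127–134.
Each forward site pairs with the reverse site to give a product ending at position 134: sizes 75, 30 bp.

Two products: 75 bp, 30 bp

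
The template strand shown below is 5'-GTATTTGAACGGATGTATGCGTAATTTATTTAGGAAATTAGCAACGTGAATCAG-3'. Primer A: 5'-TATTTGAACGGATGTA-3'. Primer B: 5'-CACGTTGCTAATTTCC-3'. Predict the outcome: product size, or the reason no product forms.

Yes — a 47 bp product.

Primer A (TATTTGAACGGATGTA) matches the top strand at positions 2–17; it acts as a forward primer.
Primer B's reverse complement is GGAAATTAGCAACGTG, matching the top strand at positions 33–48; it acts as a reverse primer.
The 3' ends face each other across positions 2–48, giving a 47 bp product.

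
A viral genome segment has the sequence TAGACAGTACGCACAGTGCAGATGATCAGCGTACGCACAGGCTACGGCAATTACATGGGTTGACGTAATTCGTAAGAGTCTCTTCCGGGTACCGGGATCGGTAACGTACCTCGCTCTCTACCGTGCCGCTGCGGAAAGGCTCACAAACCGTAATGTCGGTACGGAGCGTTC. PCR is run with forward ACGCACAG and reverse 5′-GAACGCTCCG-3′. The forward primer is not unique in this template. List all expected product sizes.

163 bp, 139 bp

The forward primer ACGCACAG matches the top strand at positions 9–16, 33–40.
The reverse primer's reverse complement is CGGAGCGTTC, matching at positions 162–171.
Each forward site pairs with the reverse site to give a product ending at position 171: sizes 163, 139 bp.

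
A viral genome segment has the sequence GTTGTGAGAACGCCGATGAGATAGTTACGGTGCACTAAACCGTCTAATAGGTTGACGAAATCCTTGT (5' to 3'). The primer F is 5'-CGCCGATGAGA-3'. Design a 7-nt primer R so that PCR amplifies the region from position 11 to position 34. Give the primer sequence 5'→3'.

The product's 3' end on the top strand is position 34.
The reverse primer anneals to the top strand over positions 28–34, i.e. to CGGTGCA.
Its sequence written 5'→3' is the reverse complement: TGCACCG.

5'-TGCACCG-3'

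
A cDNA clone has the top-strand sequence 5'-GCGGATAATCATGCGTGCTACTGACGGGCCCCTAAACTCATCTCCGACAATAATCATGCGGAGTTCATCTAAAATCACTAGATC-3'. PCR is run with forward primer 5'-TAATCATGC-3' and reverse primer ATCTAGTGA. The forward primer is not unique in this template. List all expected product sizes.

78 bp, 33 bp

The forward primer TAATCATGC matches the top strand at positions 6–14, 51–59.
The reverse primer's reverse complement is TCACTAGAT, matching at positions 75–83.
Each forward site pairs with the reverse site to give a product ending at position 83: sizes 78, 33 bp.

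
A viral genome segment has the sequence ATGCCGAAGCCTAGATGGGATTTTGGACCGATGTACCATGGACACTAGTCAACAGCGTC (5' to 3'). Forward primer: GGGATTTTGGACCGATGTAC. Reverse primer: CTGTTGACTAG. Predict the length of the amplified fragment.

The forward primer matches the template at positions 17–36.
The reverse primer's reverse complement is CTAGTCAACAG, which matches the template at positions 45–55.
Amplicon spans positions 17–55: 39 bp.

39 bp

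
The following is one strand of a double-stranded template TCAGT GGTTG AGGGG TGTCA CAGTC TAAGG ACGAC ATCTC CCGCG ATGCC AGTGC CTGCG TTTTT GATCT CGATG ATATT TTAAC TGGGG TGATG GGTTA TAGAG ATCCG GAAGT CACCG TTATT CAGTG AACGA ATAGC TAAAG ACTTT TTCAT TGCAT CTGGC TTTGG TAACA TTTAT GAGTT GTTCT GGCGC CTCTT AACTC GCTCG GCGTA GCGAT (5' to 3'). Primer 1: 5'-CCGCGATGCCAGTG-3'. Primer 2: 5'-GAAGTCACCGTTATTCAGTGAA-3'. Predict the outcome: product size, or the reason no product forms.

No product — both primers anneal to the same strand and extend in the same direction.

Primer 1 (CCGCGATGCCAGTG) matches the top strand at positions 41–54 (3' end points downstream).
Primer 2 (GAAGTCACCGTTATTCAGTGAA) also matches the top strand directly, at positions 111–132 — its reverse complement TTCACTGAATAACGGTGACTTC is not present.
Both primers anneal to the bottom strand with 3' ends pointing the same way, so neither can prime synthesis back toward the other.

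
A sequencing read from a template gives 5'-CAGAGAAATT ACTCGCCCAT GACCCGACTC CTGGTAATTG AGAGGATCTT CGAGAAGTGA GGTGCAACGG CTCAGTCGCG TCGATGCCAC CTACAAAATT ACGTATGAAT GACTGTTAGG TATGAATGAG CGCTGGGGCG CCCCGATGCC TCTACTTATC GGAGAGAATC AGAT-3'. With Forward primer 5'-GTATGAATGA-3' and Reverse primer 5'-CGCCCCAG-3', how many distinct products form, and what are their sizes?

Two products: 38 bp, 21 bp

The forward primer GTATGAATGA matches the top strand at positions 103–112, 120–129.
The reverse primer's reverse complement is CTGGGGCG, matching at positions 133–140.
Each forward site pairs with the reverse site to give a product ending at position 140: sizes 38, 21 bp.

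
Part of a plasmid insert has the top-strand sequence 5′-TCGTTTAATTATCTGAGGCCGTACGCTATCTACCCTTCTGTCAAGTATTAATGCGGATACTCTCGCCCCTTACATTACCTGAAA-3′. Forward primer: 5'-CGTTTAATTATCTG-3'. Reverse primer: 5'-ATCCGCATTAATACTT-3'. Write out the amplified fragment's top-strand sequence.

Forward primer CGTTTAATTATCTG is found on the top strand at positions 2–15.
Reverse complement of the reverse primer: AAGTATTAATGCGGAT. This occurs on the top strand at positions 43–58.
The product is the template from position 2 through 58 (57 bp).

5'-CGTTTAATTATCTGAGGCCGTACGCTATCTACCCTTCTGTCAAGTATTAATGCGGAT-3'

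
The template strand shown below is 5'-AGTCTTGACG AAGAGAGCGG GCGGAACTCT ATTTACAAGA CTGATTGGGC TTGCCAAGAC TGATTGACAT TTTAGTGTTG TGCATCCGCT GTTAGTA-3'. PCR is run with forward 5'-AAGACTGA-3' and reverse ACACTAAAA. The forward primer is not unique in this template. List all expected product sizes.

42 bp, 23 bp

The forward primer AAGACTGA matches the top strand at positions 37–44, 56–63.
The reverse primer's reverse complement is TTTTAGTGT, matching at positions 70–78.
Each forward site pairs with the reverse site to give a product ending at position 78: sizes 42, 23 bp.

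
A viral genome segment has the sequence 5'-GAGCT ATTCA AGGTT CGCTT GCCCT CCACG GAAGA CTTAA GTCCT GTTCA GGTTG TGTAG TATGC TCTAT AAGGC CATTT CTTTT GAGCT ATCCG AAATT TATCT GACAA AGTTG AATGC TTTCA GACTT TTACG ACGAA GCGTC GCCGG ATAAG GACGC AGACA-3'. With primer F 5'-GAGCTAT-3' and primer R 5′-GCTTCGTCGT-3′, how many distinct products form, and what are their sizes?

Two products: 142 bp, 57 bp

The forward primer GAGCTAT matches the top strand at positions 1–7, 86–92.
The reverse primer's reverse complement is ACGACGAAGC, matching at positions 133–142.
Each forward site pairs with the reverse site to give a product ending at position 142: sizes 142, 57 bp.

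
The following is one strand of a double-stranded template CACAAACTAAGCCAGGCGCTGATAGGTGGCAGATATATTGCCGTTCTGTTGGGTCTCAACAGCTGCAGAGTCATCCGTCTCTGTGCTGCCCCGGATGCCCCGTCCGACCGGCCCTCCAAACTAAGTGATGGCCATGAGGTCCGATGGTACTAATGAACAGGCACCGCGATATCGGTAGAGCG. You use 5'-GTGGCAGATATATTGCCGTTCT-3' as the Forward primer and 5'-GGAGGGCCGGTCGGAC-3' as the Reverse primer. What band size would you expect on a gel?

Scanning the template, GTGGCAGATATATTGCCGTTCT occurs at positions 26–47; this primer anneals to the bottom strand there with its 3' end pointing downstream.
Reverse complement of the reverse primer: GTCCGACCGGCCCTCC. This occurs on the top strand at positions 102–117.
Product length = (reverse-primer end) − (forward-primer start) + 1 = 117 − 26 + 1 = 92 bp.

92 bp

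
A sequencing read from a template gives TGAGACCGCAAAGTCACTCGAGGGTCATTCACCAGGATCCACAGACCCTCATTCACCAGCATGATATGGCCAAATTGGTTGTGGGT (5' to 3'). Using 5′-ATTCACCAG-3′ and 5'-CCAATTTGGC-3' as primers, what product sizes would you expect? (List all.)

The forward primer ATTCACCAG matches the top strand at positions 27–35, 51–59.
The reverse primer's reverse complement is GCCAAATTGG, matching at positions 69–78.
Each forward site pairs with the reverse site to give a product ending at position 78: sizes 52, 28 bp.

52 bp, 28 bp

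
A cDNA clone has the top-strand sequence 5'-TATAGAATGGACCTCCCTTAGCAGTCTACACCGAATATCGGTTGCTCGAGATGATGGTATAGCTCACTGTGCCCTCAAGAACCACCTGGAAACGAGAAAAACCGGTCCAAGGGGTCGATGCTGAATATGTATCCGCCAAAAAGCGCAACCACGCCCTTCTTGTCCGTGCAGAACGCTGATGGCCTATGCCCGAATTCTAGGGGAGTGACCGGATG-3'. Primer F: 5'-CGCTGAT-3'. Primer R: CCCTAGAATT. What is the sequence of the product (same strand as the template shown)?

Forward primer CGCTGAT is found on the top strand at positions 174–180.
Reverse complement of the reverse primer: AATTCTAGGG. This occurs on the top strand at positions 193–202.
The product is the template from position 174 through 202 (29 bp).

5'-CGCTGATGGCCTATGCCCGAATTCTAGGG-3'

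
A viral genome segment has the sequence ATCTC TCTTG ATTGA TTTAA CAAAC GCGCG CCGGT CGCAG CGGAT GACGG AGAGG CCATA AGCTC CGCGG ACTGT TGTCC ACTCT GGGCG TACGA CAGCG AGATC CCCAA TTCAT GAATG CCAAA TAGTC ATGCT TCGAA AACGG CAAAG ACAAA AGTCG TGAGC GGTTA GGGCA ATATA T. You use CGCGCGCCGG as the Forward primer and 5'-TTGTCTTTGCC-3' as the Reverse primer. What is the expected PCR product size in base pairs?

Scanning the template, CGCGCGCCGG occurs at positions 25–34; this primer anneals to the bottom strand there with its 3' end pointing downstream.
Taking the reverse complement of TTGTCTTTGCC gives GGCAAAGACAA, found at positions 144–154 on the template; the primer anneals here to the top strand with its 3' end pointing upstream.
The product runs from position 25 to position 154, so its length is 154 − 25 + 1 = 130 bp.

130 bp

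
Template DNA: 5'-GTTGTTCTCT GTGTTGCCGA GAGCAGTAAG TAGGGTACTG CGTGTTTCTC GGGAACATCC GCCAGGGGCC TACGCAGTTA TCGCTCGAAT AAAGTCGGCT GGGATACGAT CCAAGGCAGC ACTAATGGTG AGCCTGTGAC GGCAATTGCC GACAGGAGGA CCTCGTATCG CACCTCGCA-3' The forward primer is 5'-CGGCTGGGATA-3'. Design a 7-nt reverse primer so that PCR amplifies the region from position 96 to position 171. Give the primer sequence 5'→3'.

5'-GCGATAC-3'

The product's 3' end on the top strand is position 171.
The reverse primer anneals to the top strand over positions 165–171, i.e. to GTATCGC.
Its sequence written 5'→3' is the reverse complement: GCGATAC.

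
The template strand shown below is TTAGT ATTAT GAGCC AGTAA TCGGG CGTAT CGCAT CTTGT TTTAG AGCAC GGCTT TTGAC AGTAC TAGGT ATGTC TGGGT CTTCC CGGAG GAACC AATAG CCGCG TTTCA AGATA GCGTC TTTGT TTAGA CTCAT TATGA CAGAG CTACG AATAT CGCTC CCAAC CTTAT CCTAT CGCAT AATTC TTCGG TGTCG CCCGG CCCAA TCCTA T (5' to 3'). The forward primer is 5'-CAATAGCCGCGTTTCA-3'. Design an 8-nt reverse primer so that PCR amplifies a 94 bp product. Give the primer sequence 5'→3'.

5'-GAAGAATT-3'

The forward primer binds at positions 95–110, so a 94 bp product ends at position 95 + 94 − 1 = 188.
The reverse primer anneals to the top strand over positions 181–188, i.e. to AATTCTTC.
Its sequence written 5'→3' is the reverse complement: GAAGAATT.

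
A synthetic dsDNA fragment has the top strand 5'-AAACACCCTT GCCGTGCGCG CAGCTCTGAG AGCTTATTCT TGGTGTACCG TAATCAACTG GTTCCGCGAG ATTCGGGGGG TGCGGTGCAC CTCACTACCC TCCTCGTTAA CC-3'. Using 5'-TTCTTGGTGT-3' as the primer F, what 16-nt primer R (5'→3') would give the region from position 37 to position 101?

5'-AGGGTAGTGAGGTGCA-3'

The product's 3' end on the top strand is position 101.
The reverse primer anneals to the top strand over positions 86–101, i.e. to TGCACCTCACTACCCT.
Its sequence written 5'→3' is the reverse complement: AGGGTAGTGAGGTGCA.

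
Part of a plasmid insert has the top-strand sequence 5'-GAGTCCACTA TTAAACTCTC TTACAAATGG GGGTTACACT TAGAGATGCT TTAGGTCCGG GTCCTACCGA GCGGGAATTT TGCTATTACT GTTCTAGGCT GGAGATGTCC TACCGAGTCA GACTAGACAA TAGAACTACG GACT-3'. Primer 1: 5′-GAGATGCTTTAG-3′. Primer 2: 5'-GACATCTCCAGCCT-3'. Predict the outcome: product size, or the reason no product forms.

Yes — a 67 bp product.

Primer 1 (GAGATGCTTTAG) matches the top strand at positions 43–54; it acts as a forward primer.
Primer 2's reverse complement is AGGCTGGAGATGTC, matching the top strand at positions 96–109; it acts as a reverse primer.
The 3' ends face each other across positions 43–109, giving a 67 bp product.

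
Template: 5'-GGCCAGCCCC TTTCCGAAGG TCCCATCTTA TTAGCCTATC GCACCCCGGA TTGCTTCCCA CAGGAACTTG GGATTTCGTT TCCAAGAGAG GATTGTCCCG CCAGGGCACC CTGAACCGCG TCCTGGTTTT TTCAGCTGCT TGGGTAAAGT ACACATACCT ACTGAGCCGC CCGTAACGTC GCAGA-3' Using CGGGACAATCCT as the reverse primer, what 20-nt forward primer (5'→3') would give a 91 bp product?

The reverse primer's reverse complement AGGATTGTCCCG matches the template at positions 89–100, so the product ends at position 100.
A 91 bp product then starts at position 100 − 91 + 1 = 10.
The forward primer is identical to the top strand there: CTTTCCGAAGGTCCCATCTT.

5'-CTTTCCGAAGGTCCCATCTT-3'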